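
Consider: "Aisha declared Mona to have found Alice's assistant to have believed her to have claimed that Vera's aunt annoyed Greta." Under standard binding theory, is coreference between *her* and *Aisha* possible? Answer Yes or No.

Yes

*Aisha* is an R-expression; Principle C requires it to be free (not bound by any c-commanding expression).
— her: subject of the clause headed by 'claimed'; the pronoun does not c-command the R-expression — coreference allowed.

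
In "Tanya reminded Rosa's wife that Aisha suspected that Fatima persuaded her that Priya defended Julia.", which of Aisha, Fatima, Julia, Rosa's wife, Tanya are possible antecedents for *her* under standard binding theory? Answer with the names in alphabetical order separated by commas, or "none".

Aisha, Rosa's wife, Tanya

*her* is a pronoun; Principle B requires it to be free in its binding domain — the clause headed by 'persuaded'.
— Aisha: subject of the clause headed by 'suspected'; c-commands the pronoun but lies outside its binding domain — allowed.
— Fatima: subject of the clause headed by 'persuaded'; c-commands the pronoun within its binding domain — blocked (Principle B).
— Julia: object of the clause headed by 'defended'; is c-commanded by the pronoun; coreference would bind this R-expression — blocked (Principle C).
— Rosa's wife: object of the matrix clause; c-commands the pronoun but lies outside its binding domain — allowed.
— Tanya: subject of the matrix clause; c-commands the pronoun but lies outside its binding domain — allowed.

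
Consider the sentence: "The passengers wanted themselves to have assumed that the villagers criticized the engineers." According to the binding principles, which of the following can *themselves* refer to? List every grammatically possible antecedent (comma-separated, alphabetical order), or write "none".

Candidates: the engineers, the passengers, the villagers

the passengers

*themselves* is a reflexive; Principle A requires it to be bound within its binding domain — the matrix clause.
— the engineers: object of the clause headed by 'criticized'; does not c-command the reflexive — cannot bind it (Principle A).
— the passengers: subject of the matrix clause; c-commands the reflexive within its binding domain — allowed (Principle A).
— the villagers: subject of the clause headed by 'criticized'; does not c-command the reflexive — cannot bind it (Principle A).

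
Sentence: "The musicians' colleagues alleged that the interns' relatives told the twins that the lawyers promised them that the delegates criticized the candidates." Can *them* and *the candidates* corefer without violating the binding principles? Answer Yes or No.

No

*the candidates* is an R-expression; Principle C requires it to be free (not bound by any c-commanding expression).
— them: object of the clause headed by 'promised'; the pronoun c-commands the R-expression — coreference blocked (Principle C).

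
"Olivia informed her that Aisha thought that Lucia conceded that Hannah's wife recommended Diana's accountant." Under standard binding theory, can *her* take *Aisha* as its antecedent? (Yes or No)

*her* is a pronoun; Principle B requires it to be free in its binding domain — the matrix clause.
— Aisha: subject of the clause headed by 'thought'; is c-commanded by the pronoun; coreference would bind this R-expression — blocked (Principle C).

No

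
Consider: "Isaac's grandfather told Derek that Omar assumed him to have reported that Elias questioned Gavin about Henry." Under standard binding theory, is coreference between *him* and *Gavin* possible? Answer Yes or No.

No

*Gavin* is an R-expression; Principle C requires it to be free (not bound by any c-commanding expression).
— him: subject of the clause headed by 'reported'; the pronoun c-commands the R-expression — coreference blocked (Principle C).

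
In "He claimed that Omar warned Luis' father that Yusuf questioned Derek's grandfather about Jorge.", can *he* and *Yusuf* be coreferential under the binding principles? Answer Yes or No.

*Yusuf* is an R-expression; Principle C requires it to be free (not bound by any c-commanding expression).
— he: subject of the matrix clause; the pronoun c-commands the R-expression — coreference blocked (Principle C).

No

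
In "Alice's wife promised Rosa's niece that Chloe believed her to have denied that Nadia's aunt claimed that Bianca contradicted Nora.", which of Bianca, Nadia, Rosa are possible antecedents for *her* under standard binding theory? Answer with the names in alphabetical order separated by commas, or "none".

*her* is a pronoun; Principle B requires it to be free in its binding domain — the clause headed by 'believed'.
— Bianca: subject of the clause headed by 'contradicted'; is c-commanded by the pronoun; coreference would bind this R-expression — blocked (Principle C).
— Nadia: possessor inside the subject DP of the clause headed by 'claimed'; is c-commanded by the pronoun; coreference would bind this R-expression — blocked (Principle C).
— Rosa: possessor inside the object DP of the matrix clause; does not c-command the pronoun — Principle B does not apply; allowed.

Rosa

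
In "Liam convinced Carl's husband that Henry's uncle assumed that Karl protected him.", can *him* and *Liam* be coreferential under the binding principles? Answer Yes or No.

Yes

*Liam* is an R-expression; Principle C requires it to be free (not bound by any c-commanding expression).
— him: object of the clause headed by 'protected'; the pronoun does not c-command the R-expression — coreference allowed.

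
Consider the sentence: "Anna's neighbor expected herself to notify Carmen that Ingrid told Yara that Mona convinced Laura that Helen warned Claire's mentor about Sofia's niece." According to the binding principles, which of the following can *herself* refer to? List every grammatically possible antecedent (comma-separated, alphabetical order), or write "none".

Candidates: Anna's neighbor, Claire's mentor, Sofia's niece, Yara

Anna's neighbor

*herself* is a reflexive; Principle A requires it to be bound within its binding domain — the matrix clause.
— Anna's neighbor: subject of the matrix clause; c-commands the reflexive within its binding domain — allowed (Principle A).
— Claire's mentor: object of the clause headed by 'warned'; does not c-command the reflexive — cannot bind it (Principle A).
— Sofia's niece: second object of the clause headed by 'warned'; does not c-command the reflexive — cannot bind it (Principle A).
— Yara: object of the clause headed by 'told'; does not c-command the reflexive — cannot bind it (Principle A).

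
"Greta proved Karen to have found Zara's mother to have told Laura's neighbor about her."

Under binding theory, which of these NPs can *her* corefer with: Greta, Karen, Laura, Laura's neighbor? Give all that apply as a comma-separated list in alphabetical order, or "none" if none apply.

Greta, Karen, Laura

*her* is a pronoun; Principle B requires it to be free in its binding domain — the clause headed by 'told'.
— Greta: subject of the matrix clause; c-commands the pronoun but lies outside its binding domain — allowed.
— Karen: subject of the clause headed by 'found'; c-commands the pronoun but lies outside its binding domain — allowed.
— Laura: possessor inside the object DP of the clause headed by 'told'; does not c-command the pronoun — Principle B does not apply; allowed.
— Laura's neighbor: object of the clause headed by 'told'; c-commands the pronoun within its binding domain — blocked (Principle B).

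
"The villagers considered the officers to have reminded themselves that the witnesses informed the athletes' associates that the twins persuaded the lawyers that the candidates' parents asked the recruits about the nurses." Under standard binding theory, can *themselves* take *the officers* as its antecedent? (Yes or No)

*themselves* is a reflexive; Principle A requires it to be bound within its binding domain — the clause headed by 'reminded'.
— the officers: subject of the clause headed by 'reminded'; c-commands the reflexive within its binding domain — allowed (Principle A).

Yes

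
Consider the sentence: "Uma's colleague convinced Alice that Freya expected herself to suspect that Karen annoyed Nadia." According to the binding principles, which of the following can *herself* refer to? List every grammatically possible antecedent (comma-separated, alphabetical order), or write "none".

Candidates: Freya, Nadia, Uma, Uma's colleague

*herself* is a reflexive; Principle A requires it to be bound within its binding domain — the clause headed by 'expected'.
— Freya: subject of the clause headed by 'expected'; c-commands the reflexive within its binding domain — allowed (Principle A).
— Nadia: object of the clause headed by 'annoyed'; does not c-command the reflexive — cannot bind it (Principle A).
— Uma: possessor inside the subject DP of the matrix clause; does not c-command the reflexive — cannot bind it (Principle A).
— Uma's colleague: subject of the matrix clause; c-commands the reflexive but lies outside its binding domain — cannot bind it (Principle A).

Freya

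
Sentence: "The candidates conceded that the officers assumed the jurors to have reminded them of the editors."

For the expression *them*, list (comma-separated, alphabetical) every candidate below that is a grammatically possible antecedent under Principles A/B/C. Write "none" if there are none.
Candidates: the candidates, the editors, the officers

the candidates, the officers

*them* is a pronoun; Principle B requires it to be free in its binding domain — the clause headed by 'reminded'.
— the candidates: subject of the matrix clause; c-commands the pronoun but lies outside its binding domain — allowed.
— the editors: second object of the clause headed by 'reminded'; is c-commanded by the pronoun; coreference would bind this R-expression — blocked (Principle C).
— the officers: subject of the clause headed by 'assumed'; c-commands the pronoun but lies outside its binding domain — allowed.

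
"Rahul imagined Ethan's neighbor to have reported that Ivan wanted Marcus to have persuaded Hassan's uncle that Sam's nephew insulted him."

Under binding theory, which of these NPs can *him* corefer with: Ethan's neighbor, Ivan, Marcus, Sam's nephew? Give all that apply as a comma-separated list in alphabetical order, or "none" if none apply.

*him* is a pronoun; Principle B requires it to be free in its binding domain — the clause headed by 'insulted'.
— Ethan's neighbor: subject of the clause headed by 'reported'; c-commands the pronoun but lies outside its binding domain — allowed.
— Ivan: subject of the clause headed by 'wanted'; c-commands the pronoun but lies outside its binding domain — allowed.
— Marcus: subject of the clause headed by 'persuaded'; c-commands the pronoun but lies outside its binding domain — allowed.
— Sam's nephew: subject of the clause headed by 'insulted'; c-commands the pronoun within its binding domain — blocked (Principle B).

Ethan's neighbor, Ivan, Marcus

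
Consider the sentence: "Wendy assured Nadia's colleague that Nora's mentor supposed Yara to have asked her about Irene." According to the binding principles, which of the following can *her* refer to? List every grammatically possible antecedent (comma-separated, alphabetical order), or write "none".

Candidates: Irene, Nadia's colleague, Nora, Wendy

Nadia's colleague, Nora, Wendy

*her* is a pronoun; Principle B requires it to be free in its binding domain — the clause headed by 'asked'.
— Irene: second object of the clause headed by 'asked'; is c-commanded by the pronoun; coreference would bind this R-expression — blocked (Principle C).
— Nadia's colleague: object of the matrix clause; c-commands the pronoun but lies outside its binding domain — allowed.
— Nora: possessor inside the subject DP of the clause headed by 'supposed'; does not c-command the pronoun — Principle B does not apply; allowed.
— Wendy: subject of the matrix clause; c-commands the pronoun but lies outside its binding domain — allowed.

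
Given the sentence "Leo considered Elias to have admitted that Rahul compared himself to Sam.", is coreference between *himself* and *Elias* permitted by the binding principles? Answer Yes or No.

*himself* is a reflexive; Principle A requires it to be bound within its binding domain — the clause headed by 'compared'.
— Elias: subject of the clause headed by 'admitted'; c-commands the reflexive but lies outside its binding domain — cannot bind it (Principle A).

No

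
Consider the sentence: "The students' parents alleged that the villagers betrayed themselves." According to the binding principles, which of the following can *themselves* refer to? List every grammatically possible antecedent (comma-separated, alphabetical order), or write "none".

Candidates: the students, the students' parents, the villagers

*themselves* is a reflexive; Principle A requires it to be bound within its binding domain — the clause headed by 'betrayed'.
— the students: possessor inside the subject DP of the matrix clause; does not c-command the reflexive — cannot bind it (Principle A).
— the students' parents: subject of the matrix clause; c-commands the reflexive but lies outside its binding domain — cannot bind it (Principle A).
— the villagers: subject of the clause headed by 'betrayed'; c-commands the reflexive within its binding domain — allowed (Principle A).

the villagers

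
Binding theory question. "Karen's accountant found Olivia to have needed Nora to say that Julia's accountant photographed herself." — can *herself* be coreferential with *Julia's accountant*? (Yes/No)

*herself* is a reflexive; Principle A requires it to be bound within its binding domain — the clause headed by 'photographed'.
— Julia's accountant: subject of the clause headed by 'photographed'; c-commands the reflexive within its binding domain — allowed (Principle A).

Yes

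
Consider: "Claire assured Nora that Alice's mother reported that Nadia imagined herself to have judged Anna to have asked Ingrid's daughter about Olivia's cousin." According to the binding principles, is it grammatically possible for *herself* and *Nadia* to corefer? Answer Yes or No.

*herself* is a reflexive; Principle A requires it to be bound within its binding domain — the clause headed by 'imagined'.
— Nadia: subject of the clause headed by 'imagined'; c-commands the reflexive within its binding domain — allowed (Principle A).

Yes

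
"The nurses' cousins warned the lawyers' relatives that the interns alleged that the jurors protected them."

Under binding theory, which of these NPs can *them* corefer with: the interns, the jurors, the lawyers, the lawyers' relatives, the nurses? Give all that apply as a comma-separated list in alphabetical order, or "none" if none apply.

*them* is a pronoun; Principle B requires it to be free in its binding domain — the clause headed by 'protected'.
— the interns: subject of the clause headed by 'alleged'; c-commands the pronoun but lies outside its binding domain — allowed.
— the jurors: subject of the clause headed by 'protected'; c-commands the pronoun within its binding domain — blocked (Principle B).
— the lawyers: possessor inside the object DP of the matrix clause; does not c-command the pronoun — Principle B does not apply; allowed.
— the lawyers' relatives: object of the matrix clause; c-commands the pronoun but lies outside its binding domain — allowed.
— the nurses: possessor inside the subject DP of the matrix clause; does not c-command the pronoun — Principle B does not apply; allowed.

the interns, the lawyers, the lawyers' relatives, the nurses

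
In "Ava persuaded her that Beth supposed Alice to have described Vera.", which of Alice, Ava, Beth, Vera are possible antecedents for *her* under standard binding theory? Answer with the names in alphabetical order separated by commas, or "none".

none

*her* is a pronoun; Principle B requires it to be free in its binding domain — the matrix clause.
— Alice: subject of the clause headed by 'described'; is c-commanded by the pronoun; coreference would bind this R-expression — blocked (Principle C).
— Ava: subject of the matrix clause; c-commands the pronoun within its binding domain — blocked (Principle B).
— Beth: subject of the clause headed by 'supposed'; is c-commanded by the pronoun; coreference would bind this R-expression — blocked (Principle C).
— Vera: object of the clause headed by 'described'; is c-commanded by the pronoun; coreference would bind this R-expression — blocked (Principle C).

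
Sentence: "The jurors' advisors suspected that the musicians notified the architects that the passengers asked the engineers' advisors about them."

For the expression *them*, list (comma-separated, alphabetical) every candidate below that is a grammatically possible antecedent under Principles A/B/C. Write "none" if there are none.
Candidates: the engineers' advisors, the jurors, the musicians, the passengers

the jurors, the musicians

*them* is a pronoun; Principle B requires it to be free in its binding domain — the clause headed by 'asked'.
— the engineers' advisors: object of the clause headed by 'asked'; c-commands the pronoun within its binding domain — blocked (Principle B).
— the jurors: possessor inside the subject DP of the matrix clause; does not c-command the pronoun — Principle B does not apply; allowed.
— the musicians: subject of the clause headed by 'notified'; c-commands the pronoun but lies outside its binding domain — allowed.
— the passengers: subject of the clause headed by 'asked'; c-commands the pronoun within its binding domain — blocked (Principle B).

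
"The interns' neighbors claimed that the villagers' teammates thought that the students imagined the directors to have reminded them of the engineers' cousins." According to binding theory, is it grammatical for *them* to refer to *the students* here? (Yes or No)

Yes

*the students* is an R-expression; Principle C requires it to be free (not bound by any c-commanding expression).
— them: object of the clause headed by 'reminded'; the pronoun does not c-command the R-expression — coreference allowed.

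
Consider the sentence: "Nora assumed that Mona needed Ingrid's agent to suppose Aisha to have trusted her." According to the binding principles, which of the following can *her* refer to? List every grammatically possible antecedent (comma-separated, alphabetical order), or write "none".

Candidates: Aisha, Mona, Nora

*her* is a pronoun; Principle B requires it to be free in its binding domain — the clause headed by 'trusted'.
— Aisha: subject of the clause headed by 'trusted'; c-commands the pronoun within its binding domain — blocked (Principle B).
— Mona: subject of the clause headed by 'needed'; c-commands the pronoun but lies outside its binding domain — allowed.
— Nora: subject of the matrix clause; c-commands the pronoun but lies outside its binding domain — allowed.

Mona, Nora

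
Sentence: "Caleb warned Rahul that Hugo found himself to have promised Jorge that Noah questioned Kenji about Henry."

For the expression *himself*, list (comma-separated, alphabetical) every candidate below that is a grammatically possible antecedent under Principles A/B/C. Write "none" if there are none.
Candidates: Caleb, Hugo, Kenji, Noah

*himself* is a reflexive; Principle A requires it to be bound within its binding domain — the clause headed by 'found'.
— Caleb: subject of the matrix clause; c-commands the reflexive but lies outside its binding domain — cannot bind it (Principle A).
— Hugo: subject of the clause headed by 'found'; c-commands the reflexive within its binding domain — allowed (Principle A).
— Kenji: object of the clause headed by 'questioned'; does not c-command the reflexive — cannot bind it (Principle A).
— Noah: subject of the clause headed by 'questioned'; does not c-command the reflexive — cannot bind it (Principle A).

Hugo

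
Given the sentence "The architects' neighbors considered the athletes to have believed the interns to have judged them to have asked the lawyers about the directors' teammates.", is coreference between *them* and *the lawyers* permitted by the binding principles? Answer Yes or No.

No

*them* is a pronoun; Principle B requires it to be free in its binding domain — the clause headed by 'judged'.
— the lawyers: object of the clause headed by 'asked'; is c-commanded by the pronoun; coreference would bind this R-expression — blocked (Principle C).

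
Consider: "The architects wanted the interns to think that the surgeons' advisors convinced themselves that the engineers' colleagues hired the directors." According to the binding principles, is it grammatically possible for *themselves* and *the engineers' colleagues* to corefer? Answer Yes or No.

*themselves* is a reflexive; Principle A requires it to be bound within its binding domain — the clause headed by 'convinced'.
— the engineers' colleagues: subject of the clause headed by 'hired'; does not c-command the reflexive — cannot bind it (Principle A).

No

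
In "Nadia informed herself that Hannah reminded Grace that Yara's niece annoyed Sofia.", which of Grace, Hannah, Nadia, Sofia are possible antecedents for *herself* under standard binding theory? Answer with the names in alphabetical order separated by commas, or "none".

*herself* is a reflexive; Principle A requires it to be bound within its binding domain — the matrix clause.
— Grace: object of the clause headed by 'reminded'; does not c-command the reflexive — cannot bind it (Principle A).
— Hannah: subject of the clause headed by 'reminded'; does not c-command the reflexive — cannot bind it (Principle A).
— Nadia: subject of the matrix clause; c-commands the reflexive within its binding domain — allowed (Principle A).
— Sofia: object of the clause headed by 'annoyed'; does not c-command the reflexive — cannot bind it (Principle A).

Nadia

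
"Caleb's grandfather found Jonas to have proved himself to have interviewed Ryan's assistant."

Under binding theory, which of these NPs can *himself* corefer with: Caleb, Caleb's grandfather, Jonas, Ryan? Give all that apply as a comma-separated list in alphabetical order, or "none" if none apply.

*himself* is a reflexive; Principle A requires it to be bound within its binding domain — the clause headed by 'proved'.
— Caleb: possessor inside the subject DP of the matrix clause; does not c-command the reflexive — cannot bind it (Principle A).
— Caleb's grandfather: subject of the matrix clause; c-commands the reflexive but lies outside its binding domain — cannot bind it (Principle A).
— Jonas: subject of the clause headed by 'proved'; c-commands the reflexive within its binding domain — allowed (Principle A).
— Ryan: possessor inside the object DP of the clause headed by 'interviewed'; does not c-command the reflexive — cannot bind it (Principle A).

Jonas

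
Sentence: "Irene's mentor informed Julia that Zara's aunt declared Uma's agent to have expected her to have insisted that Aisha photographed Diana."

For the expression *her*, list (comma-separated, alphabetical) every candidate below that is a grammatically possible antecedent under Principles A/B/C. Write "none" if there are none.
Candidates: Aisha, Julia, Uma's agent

Julia

*her* is a pronoun; Principle B requires it to be free in its binding domain — the clause headed by 'expected'.
— Aisha: subject of the clause headed by 'photographed'; is c-commanded by the pronoun; coreference would bind this R-expression — blocked (Principle C).
— Julia: object of the matrix clause; c-commands the pronoun but lies outside its binding domain — allowed.
— Uma's agent: subject of the clause headed by 'expected'; c-commands the pronoun within its binding domain — blocked (Principle B).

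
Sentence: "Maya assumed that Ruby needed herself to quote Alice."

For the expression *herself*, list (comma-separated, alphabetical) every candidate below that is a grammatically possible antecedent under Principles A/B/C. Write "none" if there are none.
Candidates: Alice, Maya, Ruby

Ruby

*herself* is a reflexive; Principle A requires it to be bound within its binding domain — the clause headed by 'needed'.
— Alice: object of the clause headed by 'quote'; does not c-command the reflexive — cannot bind it (Principle A).
— Maya: subject of the matrix clause; c-commands the reflexive but lies outside its binding domain — cannot bind it (Principle A).
— Ruby: subject of the clause headed by 'needed'; c-commands the reflexive within its binding domain — allowed (Principle A).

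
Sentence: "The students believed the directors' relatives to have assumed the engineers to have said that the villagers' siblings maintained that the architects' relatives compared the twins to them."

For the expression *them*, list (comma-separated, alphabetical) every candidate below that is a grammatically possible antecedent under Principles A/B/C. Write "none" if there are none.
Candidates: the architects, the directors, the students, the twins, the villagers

*them* is a pronoun; Principle B requires it to be free in its binding domain — the clause headed by 'compared'.
— the architects: possessor inside the subject DP of the clause headed by 'compared'; does not c-command the pronoun — Principle B does not apply; allowed.
— the directors: possessor inside the subject DP of the clause headed by 'assumed'; does not c-command the pronoun — Principle B does not apply; allowed.
— the students: subject of the matrix clause; c-commands the pronoun but lies outside its binding domain — allowed.
— the twins: object of the clause headed by 'compared'; c-commands the pronoun within its binding domain — blocked (Principle B).
— the villagers: possessor inside the subject DP of the clause headed by 'maintained'; does not c-command the pronoun — Principle B does not apply; allowed.

the architects, the directors, the students, the villagers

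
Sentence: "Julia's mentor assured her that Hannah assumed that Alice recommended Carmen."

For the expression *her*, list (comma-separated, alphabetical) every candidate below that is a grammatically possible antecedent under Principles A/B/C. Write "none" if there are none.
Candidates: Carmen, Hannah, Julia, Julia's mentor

Julia

*her* is a pronoun; Principle B requires it to be free in its binding domain — the matrix clause.
— Carmen: object of the clause headed by 'recommended'; is c-commanded by the pronoun; coreference would bind this R-expression — blocked (Principle C).
— Hannah: subject of the clause headed by 'assumed'; is c-commanded by the pronoun; coreference would bind this R-expression — blocked (Principle C).
— Julia: possessor inside the subject DP of the matrix clause; does not c-command the pronoun — Principle B does not apply; allowed.
— Julia's mentor: subject of the matrix clause; c-commands the pronoun within its binding domain — blocked (Principle B).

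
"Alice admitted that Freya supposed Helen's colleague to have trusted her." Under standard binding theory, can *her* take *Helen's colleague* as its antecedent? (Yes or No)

*her* is a pronoun; Principle B requires it to be free in its binding domain — the clause headed by 'trusted'.
— Helen's colleague: subject of the clause headed by 'trusted'; c-commands the pronoun within its binding domain — blocked (Principle B).

No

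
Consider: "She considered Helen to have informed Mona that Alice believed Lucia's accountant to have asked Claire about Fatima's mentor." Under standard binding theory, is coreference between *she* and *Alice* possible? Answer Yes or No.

No

*Alice* is an R-expression; Principle C requires it to be free (not bound by any c-commanding expression).
— she: subject of the matrix clause; the pronoun c-commands the R-expression — coreference blocked (Principle C).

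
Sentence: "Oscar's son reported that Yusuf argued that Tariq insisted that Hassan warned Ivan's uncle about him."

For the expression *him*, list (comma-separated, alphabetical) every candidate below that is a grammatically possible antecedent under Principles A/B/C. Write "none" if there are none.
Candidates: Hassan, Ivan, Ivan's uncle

*him* is a pronoun; Principle B requires it to be free in its binding domain — the clause headed by 'warned'.
— Hassan: subject of the clause headed by 'warned'; c-commands the pronoun within its binding domain — blocked (Principle B).
— Ivan: possessor inside the object DP of the clause headed by 'warned'; does not c-command the pronoun — Principle B does not apply; allowed.
— Ivan's uncle: object of the clause headed by 'warned'; c-commands the pronoun within its binding domain — blocked (Principle B).

Ivan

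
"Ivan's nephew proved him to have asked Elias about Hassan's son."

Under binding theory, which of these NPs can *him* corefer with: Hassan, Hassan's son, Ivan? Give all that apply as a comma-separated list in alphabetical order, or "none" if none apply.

Ivan

*him* is a pronoun; Principle B requires it to be free in its binding domain — the matrix clause.
— Hassan: possessor inside the second object DP of the clause headed by 'asked'; is c-commanded by the pronoun; coreference would bind this R-expression — blocked (Principle C).
— Hassan's son: second object of the clause headed by 'asked'; is c-commanded by the pronoun; coreference would bind this R-expression — blocked (Principle C).
— Ivan: possessor inside the subject DP of the matrix clause; does not c-command the pronoun — Principle B does not apply; allowed.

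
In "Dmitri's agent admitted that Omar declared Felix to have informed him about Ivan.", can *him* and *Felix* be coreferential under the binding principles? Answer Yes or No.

*Felix* is an R-expression; Principle C requires it to be free (not bound by any c-commanding expression).
— him: object of the clause headed by 'informed'; the R-expression locally c-commands the pronoun — coreference blocked (Principle B on the pronoun).

No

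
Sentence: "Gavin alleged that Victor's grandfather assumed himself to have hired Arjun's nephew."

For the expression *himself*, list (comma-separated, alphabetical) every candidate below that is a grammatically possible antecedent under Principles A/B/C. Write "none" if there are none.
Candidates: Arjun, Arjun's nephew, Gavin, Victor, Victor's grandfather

*himself* is a reflexive; Principle A requires it to be bound within its binding domain — the clause headed by 'assumed'.
— Arjun: possessor inside the object DP of the clause headed by 'hired'; does not c-command the reflexive — cannot bind it (Principle A).
— Arjun's nephew: object of the clause headed by 'hired'; does not c-command the reflexive — cannot bind it (Principle A).
— Gavin: subject of the matrix clause; c-commands the reflexive but lies outside its binding domain — cannot bind it (Principle A).
— Victor: possessor inside the subject DP of the clause headed by 'assumed'; does not c-command the reflexive — cannot bind it (Principle A).
— Victor's grandfather: subject of the clause headed by 'assumed'; c-commands the reflexive within its binding domain — allowed (Principle A).

Victor's grandfather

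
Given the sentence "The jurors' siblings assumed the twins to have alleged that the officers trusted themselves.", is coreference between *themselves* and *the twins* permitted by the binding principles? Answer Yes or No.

No

*themselves* is a reflexive; Principle A requires it to be bound within its binding domain — the clause headed by 'trusted'.
— the twins: subject of the clause headed by 'alleged'; c-commands the reflexive but lies outside its binding domain — cannot bind it (Principle A).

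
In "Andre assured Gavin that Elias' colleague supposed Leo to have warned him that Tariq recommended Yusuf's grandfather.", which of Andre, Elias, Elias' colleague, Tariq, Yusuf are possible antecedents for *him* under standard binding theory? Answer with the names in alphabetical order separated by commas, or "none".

Andre, Elias, Elias' colleague

*him* is a pronoun; Principle B requires it to be free in its binding domain — the clause headed by 'warned'.
— Andre: subject of the matrix clause; c-commands the pronoun but lies outside its binding domain — allowed.
— Elias: possessor inside the subject DP of the clause headed by 'supposed'; does not c-command the pronoun — Principle B does not apply; allowed.
— Elias' colleague: subject of the clause headed by 'supposed'; c-commands the pronoun but lies outside its binding domain — allowed.
— Tariq: subject of the clause headed by 'recommended'; is c-commanded by the pronoun; coreference would bind this R-expression — blocked (Principle C).
— Yusuf: possessor inside the object DP of the clause headed by 'recommended'; is c-commanded by the pronoun; coreference would bind this R-expression — blocked (Principle C).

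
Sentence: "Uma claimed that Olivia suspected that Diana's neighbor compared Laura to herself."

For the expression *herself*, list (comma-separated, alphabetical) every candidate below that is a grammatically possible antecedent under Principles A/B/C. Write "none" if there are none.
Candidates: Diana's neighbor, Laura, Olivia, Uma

*herself* is a reflexive; Principle A requires it to be bound within its binding domain — the clause headed by 'compared'.
— Diana's neighbor: subject of the clause headed by 'compared'; c-commands the reflexive within its binding domain — allowed (Principle A).
— Laura: object of the clause headed by 'compared'; c-commands the reflexive within its binding domain — allowed (Principle A).
— Olivia: subject of the clause headed by 'suspected'; c-commands the reflexive but lies outside its binding domain — cannot bind it (Principle A).
— Uma: subject of the matrix clause; c-commands the reflexive but lies outside its binding domain — cannot bind it (Principle A).

Diana's neighbor, Laura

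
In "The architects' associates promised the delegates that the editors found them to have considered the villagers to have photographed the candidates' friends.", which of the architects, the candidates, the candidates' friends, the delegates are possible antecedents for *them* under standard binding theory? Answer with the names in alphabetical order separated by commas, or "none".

the architects, the delegates

*them* is a pronoun; Principle B requires it to be free in its binding domain — the clause headed by 'found'.
— the architects: possessor inside the subject DP of the matrix clause; does not c-command the pronoun — Principle B does not apply; allowed.
— the candidates: possessor inside the object DP of the clause headed by 'photographed'; is c-commanded by the pronoun; coreference would bind this R-expression — blocked (Principle C).
— the candidates' friends: object of the clause headed by 'photographed'; is c-commanded by the pronoun; coreference would bind this R-expression — blocked (Principle C).
— the delegates: object of the matrix clause; c-commands the pronoun but lies outside its binding domain — allowed.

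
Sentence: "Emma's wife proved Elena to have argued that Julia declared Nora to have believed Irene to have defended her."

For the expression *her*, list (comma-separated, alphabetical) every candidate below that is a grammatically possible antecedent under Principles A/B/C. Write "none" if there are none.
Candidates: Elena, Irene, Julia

*her* is a pronoun; Principle B requires it to be free in its binding domain — the clause headed by 'defended'.
— Elena: subject of the clause headed by 'argued'; c-commands the pronoun but lies outside its binding domain — allowed.
— Irene: subject of the clause headed by 'defended'; c-commands the pronoun within its binding domain — blocked (Principle B).
— Julia: subject of the clause headed by 'declared'; c-commands the pronoun but lies outside its binding domain — allowed.

Elena, Julia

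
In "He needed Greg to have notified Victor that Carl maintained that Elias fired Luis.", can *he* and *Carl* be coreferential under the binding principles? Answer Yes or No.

*Carl* is an R-expression; Principle C requires it to be free (not bound by any c-commanding expression).
— he: subject of the matrix clause; the pronoun c-commands the R-expression — coreference blocked (Principle C).

No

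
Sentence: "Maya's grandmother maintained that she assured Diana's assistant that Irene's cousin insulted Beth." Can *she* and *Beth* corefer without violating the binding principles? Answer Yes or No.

*Beth* is an R-expression; Principle C requires it to be free (not bound by any c-commanding expression).
— she: subject of the clause headed by 'assured'; the pronoun c-commands the R-expression — coreference blocked (Principle C).

No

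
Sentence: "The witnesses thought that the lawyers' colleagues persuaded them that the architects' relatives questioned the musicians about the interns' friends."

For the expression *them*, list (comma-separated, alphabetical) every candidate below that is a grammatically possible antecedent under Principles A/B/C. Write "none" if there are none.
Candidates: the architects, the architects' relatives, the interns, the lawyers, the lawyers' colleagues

the lawyers

*them* is a pronoun; Principle B requires it to be free in its binding domain — the clause headed by 'persuaded'.
— the architects: possessor inside the subject DP of the clause headed by 'questioned'; is c-commanded by the pronoun; coreference would bind this R-expression — blocked (Principle C).
— the architects' relatives: subject of the clause headed by 'questioned'; is c-commanded by the pronoun; coreference would bind this R-expression — blocked (Principle C).
— the interns: possessor inside the second object DP of the clause headed by 'questioned'; is c-commanded by the pronoun; coreference would bind this R-expression — blocked (Principle C).
— the lawyers: possessor inside the subject DP of the clause headed by 'persuaded'; does not c-command the pronoun — Principle B does not apply; allowed.
— the lawyers' colleagues: subject of the clause headed by 'persuaded'; c-commands the pronoun within its binding domain — blocked (Principle B).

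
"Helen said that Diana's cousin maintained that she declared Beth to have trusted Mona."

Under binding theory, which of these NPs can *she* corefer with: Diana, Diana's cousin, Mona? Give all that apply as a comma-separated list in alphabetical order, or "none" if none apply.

Diana, Diana's cousin

*she* is a pronoun; Principle B requires it to be free in its binding domain — the clause headed by 'declared'.
— Diana: possessor inside the subject DP of the clause headed by 'maintained'; does not c-command the pronoun — Principle B does not apply; allowed.
— Diana's cousin: subject of the clause headed by 'maintained'; c-commands the pronoun but lies outside its binding domain — allowed.
— Mona: object of the clause headed by 'trusted'; is c-commanded by the pronoun; coreference would bind this R-expression — blocked (Principle C).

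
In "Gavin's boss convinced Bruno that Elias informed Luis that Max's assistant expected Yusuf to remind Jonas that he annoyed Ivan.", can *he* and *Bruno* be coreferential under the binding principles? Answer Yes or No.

Yes

*Bruno* is an R-expression; Principle C requires it to be free (not bound by any c-commanding expression).
— he: subject of the clause headed by 'annoyed'; the pronoun does not c-command the R-expression — coreference allowed.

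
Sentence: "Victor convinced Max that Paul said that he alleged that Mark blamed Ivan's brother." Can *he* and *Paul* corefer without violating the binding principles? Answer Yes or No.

*Paul* is an R-expression; Principle C requires it to be free (not bound by any c-commanding expression).
— he: subject of the clause headed by 'alleged'; the pronoun does not c-command the R-expression — coreference allowed.

Yes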